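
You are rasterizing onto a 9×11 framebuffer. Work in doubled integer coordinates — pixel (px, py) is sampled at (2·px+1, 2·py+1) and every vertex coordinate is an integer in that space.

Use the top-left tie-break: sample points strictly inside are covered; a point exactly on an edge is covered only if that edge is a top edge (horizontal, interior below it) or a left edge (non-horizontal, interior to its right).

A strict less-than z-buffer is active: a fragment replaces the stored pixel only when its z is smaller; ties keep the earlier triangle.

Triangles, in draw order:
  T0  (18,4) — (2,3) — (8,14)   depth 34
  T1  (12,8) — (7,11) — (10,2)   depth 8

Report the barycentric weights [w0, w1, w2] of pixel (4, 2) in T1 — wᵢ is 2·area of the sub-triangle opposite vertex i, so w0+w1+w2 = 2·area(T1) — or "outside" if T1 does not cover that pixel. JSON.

T0:
  2·area = 170  (B↔C swapped to make it positive)
  edge (18, 4)→(8, 14): d=(-10,10) right/bottom  bias=-1
  edge (8, 14)→(2, 3): d=(-6,-11) top-left  bias=+0
  edge (2, 3)→(18, 4): d=(16,1) right/bottom  bias=-1
    (2,2)@(5, 5): e=[120,21,29] → X
    (3,2)@(7, 5): e=[100,43,27] → X
    (4,2)@(9, 5): e=[80,65,25] → X
    (5,2)@(11, 5): e=[60,87,23] → X
    (6,2)@(13, 5): e=[40,109,21] → X
    (7,2)@(15, 5): e=[20,131,19] → X
    (8,2)@(17, 5): e=[0,153,17] → .  [on edge]
    (2,3)@(5, 7): e=[100,9,61] → X
    (7,3)@(15, 7): e=[0,119,51] → .  [on edge]
    (2,4)@(5, 9): e=[80,-3,93] → .
    (3,4)@(7, 9): e=[60,19,91] → X
    (6,4)@(13, 9): e=[0,85,85] → .  [on edge]
    (5,5)@(11, 11): e=[0,51,119] → .  [on edge]
    (4,6)@(9, 13): e=[0,17,153] → .  [on edge]
    (3,7)@(7, 15): e=[0,-17,187] → .  [on edge]
    (2,8)@(5, 17): e=[0,-51,221] → .  [on edge]
    (1,9)@(3, 19): e=[0,-85,255] → .  [on edge]
    (0,10)@(1, 21): e=[0,-119,289] → .  [on edge]
  covered (16 px):
    . . . . . . . . .
    . . . . . . . . .
    . . X X X X X X .
    . . X X X X X . .
    . . . X X X . . .
    . . . X X . . . .
    . . . . . . . . .
    . . . . . . . . .
    . . . . . . . . .
    . . . . . . . . .
    . . . . . . . . .
T1:
  2·area = 36
  edge (12, 8)→(7, 11): d=(-5,3) right/bottom  bias=-1
  edge (7, 11)→(10, 2): d=(3,-9) top-left  bias=+0
  edge (10, 2)→(12, 8): d=(2,6) right/bottom  bias=-1
    (4,2)@(9, 5): e=[24,0,12] → X  [on edge]
    (5,2)@(11, 5): e=[18,18,0] → .  [on edge]
    (8,2)@(17, 5): e=[0,72,-36] → .  [on edge]
    (4,3)@(9, 7): e=[14,6,16] → X
    (5,3)@(11, 7): e=[8,24,4] → X
    (6,3)@(13, 7): e=[2,42,-8] → .
    (4,4)@(9, 9): e=[4,12,20] → X
    (5,4)@(11, 9): e=[-2,30,8] → .
    (3,5)@(7, 11): e=[0,0,36] → .  [on edge]
    (4,5)@(9, 11): e=[-6,18,24] → .
    (6,5)@(13, 11): e=[-18,54,0] → .  [on edge]
    (2,8)@(5, 17): e=[-24,0,60] → .  [on edge]
    (7,8)@(15, 17): e=[-54,90,0] → .  [on edge]
  covered (4 px):
    . . . . . . . . .
    . . . . . . . . .
    . . . . X . . . .
    . . . . X X . . .
    . . . . X . . . .
    . . . . . . . . .
    . . . . . . . . .
    . . . . . . . . .
    . . . . . . . . .
    . . . . . . . . .
    . . . . . . . . .

Final: [0,12,24]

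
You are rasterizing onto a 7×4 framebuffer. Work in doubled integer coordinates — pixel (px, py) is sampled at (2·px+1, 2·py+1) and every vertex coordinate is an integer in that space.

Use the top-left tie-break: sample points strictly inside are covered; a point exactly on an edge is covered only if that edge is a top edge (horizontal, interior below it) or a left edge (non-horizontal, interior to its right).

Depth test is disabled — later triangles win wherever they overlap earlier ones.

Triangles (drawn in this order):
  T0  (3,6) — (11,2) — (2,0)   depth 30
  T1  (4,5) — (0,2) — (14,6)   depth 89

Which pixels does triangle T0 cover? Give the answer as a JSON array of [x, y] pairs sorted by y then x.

T0:
  2·area = 52  (B↔C swapped to make it positive)
  edge (3, 6)→(2, 0): d=(-1,-6) top-left  bias=+0
  edge (2, 0)→(11, 2): d=(9,2) right/bottom  bias=-1
  edge (11, 2)→(3, 6): d=(-8,4) right/bottom  bias=-1
    (1,0)@(3, 1): e=[5,7,40] → #
    (2,0)@(5, 1): e=[17,3,32] → #
    (3,0)@(7, 1): e=[29,-1,24] → ·
    (6,0)@(13, 1): e=[65,-13,0] → ·  [on edge]
    (1,1)@(3, 3): e=[3,25,24] → #
    (3,1)@(7, 3): e=[27,17,8] → #
    (4,1)@(9, 3): e=[39,13,0] → ·  [on edge]
    (1,2)@(3, 5): e=[1,43,8] → #
    (2,2)@(5, 5): e=[13,39,0] → ·  [on edge]
    (3,2)@(7, 5): e=[25,35,-8] → ·
    (0,3)@(1, 7): e=[-13,65,0] → ·  [on edge]
    (1,3)@(3, 7): e=[-1,61,-8] → ·
  covered (6 px):
    · # # · · · ·
    · # # # · · ·
    · # · · · · ·
    · · · · · · ·
T1:
  2·area = 26
  edge (4, 5)→(0, 2): d=(-4,-3) top-left  bias=+0
  edge (0, 2)→(14, 6): d=(14,4) right/bottom  bias=-1
  edge (14, 6)→(4, 5): d=(-10,-1) top-left  bias=+0
    (1,1)@(3, 3): e=[5,2,19] → #
    (2,1)@(5, 3): e=[11,-6,21] → ·
    (1,2)@(3, 5): e=[-3,30,-1] → ·
    (2,2)@(5, 5): e=[3,22,1] → #
    (3,2)@(7, 5): e=[9,14,3] → #
    (4,2)@(9, 5): e=[15,6,5] → #
    (5,2)@(11, 5): e=[21,-2,7] → ·
    (2,3)@(5, 7): e=[-5,50,-19] → ·
    (3,3)@(7, 7): e=[1,42,-17] → ·
    (4,3)@(9, 7): e=[7,34,-15] → ·
  covered (4 px):
    · · · · · · ·
    · # · · · · ·
    · · # # # · ·
    · · · · · · ·

Answer: [[1,0],[2,0],[1,1],[2,1],[3,1],[1,2]]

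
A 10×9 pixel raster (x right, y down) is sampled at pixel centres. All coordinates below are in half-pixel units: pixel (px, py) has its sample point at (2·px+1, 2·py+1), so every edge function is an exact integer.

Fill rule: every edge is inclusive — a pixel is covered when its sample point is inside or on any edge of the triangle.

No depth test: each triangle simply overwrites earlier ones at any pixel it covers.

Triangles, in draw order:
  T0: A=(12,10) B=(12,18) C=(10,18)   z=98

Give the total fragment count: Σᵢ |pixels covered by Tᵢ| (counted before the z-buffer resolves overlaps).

T0:
  2·area = 16
  edge (12, 10)→(12, 18): d=(0,8) inclusive
  edge (12, 18)→(10, 18): d=(-2,0) inclusive
  edge (10, 18)→(12, 10): d=(2,-8) inclusive
    (5,7)@(11, 15): e=[8,6,2] → #
    (6,7)@(13, 15): e=[-8,6,18] → ·
    (5,8)@(11, 17): e=[8,2,6] → #
    (6,8)@(13, 17): e=[-8,2,22] → ·
  covered (2 px):
    · · · · · · · · · ·
    · · · · · · · · · ·
    · · · · · · · · · ·
    · · · · · · · · · ·
    · · · · · · · · · ·
    · · · · · · · · · ·
    · · · · · · · · · ·
    · · · · · # · · · ·
    · · · · · # · · · ·

Result: 2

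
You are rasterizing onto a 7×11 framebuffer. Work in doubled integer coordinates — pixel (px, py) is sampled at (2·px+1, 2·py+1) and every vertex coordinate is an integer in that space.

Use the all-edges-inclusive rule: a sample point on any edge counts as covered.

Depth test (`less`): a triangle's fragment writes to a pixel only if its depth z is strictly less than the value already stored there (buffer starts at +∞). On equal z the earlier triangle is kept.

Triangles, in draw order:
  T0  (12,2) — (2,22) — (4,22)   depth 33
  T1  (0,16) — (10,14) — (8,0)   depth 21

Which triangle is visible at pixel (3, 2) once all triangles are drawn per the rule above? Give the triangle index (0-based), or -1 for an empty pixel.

T0:
  2·area = 40  (B↔C swapped to make it positive)
  edge (12, 2)→(4, 22): d=(-8,20) inclusive
  edge (4, 22)→(2, 22): d=(-2,0) inclusive
  edge (2, 22)→(12, 2): d=(10,-20) inclusive
    (4,4)@(9, 9): e=[4,26,10] → #
    (5,4)@(11, 9): e=[-36,26,50] → ·
    (4,5)@(9, 11): e=[-12,22,30] → ·
    (3,6)@(7, 13): e=[12,18,10] → #
    (4,6)@(9, 13): e=[-28,18,50] → ·
    (3,7)@(7, 15): e=[-4,14,30] → ·
    (2,8)@(5, 17): e=[20,10,10] → #
    (3,8)@(7, 17): e=[-20,10,50] → ·
    (2,9)@(5, 19): e=[4,6,30] → #
    (3,9)@(7, 19): e=[-36,6,70] → ·
    (1,10)@(3, 21): e=[28,2,10] → #
    (2,10)@(5, 21): e=[-12,2,50] → ·
  covered (5 px):
    · · · · · · ·
    · · · · · · ·
    · · · · · · ·
    · · · · · · ·
    · · · · # · ·
    · · · · · · ·
    · · · # · · ·
    · · · · · · ·
    · · # · · · ·
    · · # · · · ·
    · # · · · · ·
T1:
  2·area = 144  (B↔C swapped to make it positive)
  edge (0, 16)→(8, 0): d=(8,-16) inclusive
  edge (8, 0)→(10, 14): d=(2,14) inclusive
  edge (10, 14)→(0, 16): d=(-10,2) inclusive
    (3,1)@(7, 3): e=[8,20,116] → #
    (4,1)@(9, 3): e=[40,-8,112] → ·
    (3,2)@(7, 5): e=[24,24,96] → #
    (4,2)@(9, 5): e=[56,-4,92] → ·
    (2,3)@(5, 7): e=[8,56,80] → #
    (4,3)@(9, 7): e=[72,0,72] → #  [on edge]
    (5,3)@(11, 7): e=[104,-28,68] → ·
    (2,4)@(5, 9): e=[24,60,60] → #
    (5,4)@(11, 9): e=[120,-24,48] → ·
    (1,5)@(3, 11): e=[8,92,44] → #
    (5,5)@(11, 11): e=[136,-20,28] → ·
    (1,6)@(3, 13): e=[24,96,24] → #
    (2,7)@(5, 15): e=[72,72,0] → #  [on edge]
    (5,10)@(11, 21): e=[216,0,-72] → ·  [on edge]
  covered (19 px):
    · · · · · · ·
    · · · # · · ·
    · · · # · · ·
    · · # # # · ·
    · · # # # · ·
    · # # # # · ·
    · # # # # · ·
    # # # · · · ·
    · · · · · · ·
    · · · · · · ·
    · · · · · · ·

Z-buffer (winner per pixel, '.' = empty):
  . . . . . . .
  . . . 1 . . .
  . . . 1 . . .
  . . 1 1 1 . .
  . . 1 1 1 . .
  . 1 1 1 1 . .
  . 1 1 1 1 . .
  1 1 1 . . . .
  . . 0 . . . .
  . . 0 . . . .
  . 0 . . . . .

Answer: 1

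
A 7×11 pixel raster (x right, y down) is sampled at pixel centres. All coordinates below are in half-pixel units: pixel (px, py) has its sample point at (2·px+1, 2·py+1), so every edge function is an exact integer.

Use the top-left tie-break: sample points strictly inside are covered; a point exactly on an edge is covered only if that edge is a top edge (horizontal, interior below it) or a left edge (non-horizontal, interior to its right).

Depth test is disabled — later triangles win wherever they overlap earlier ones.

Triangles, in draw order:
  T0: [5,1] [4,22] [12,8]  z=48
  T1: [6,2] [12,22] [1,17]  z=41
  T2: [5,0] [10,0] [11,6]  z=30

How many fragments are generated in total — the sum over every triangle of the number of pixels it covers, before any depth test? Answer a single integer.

T0:
  2·area = 154  (B↔C swapped to make it positive)
  edge (5, 1)→(12, 8): d=(7,7) right/bottom  bias=-1
  edge (12, 8)→(4, 22): d=(-8,14) right/bottom  bias=-1
  edge (4, 22)→(5, 1): d=(1,-21) top-left  bias=+0
    (2,0)@(5, 1): e=[0,154,0] → .  [on edge]
    (2,1)@(5, 3): e=[14,138,2] → X
    (3,1)@(7, 3): e=[0,110,44] → .  [on edge]
    (2,2)@(5, 5): e=[28,122,4] → X
    (3,2)@(7, 5): e=[14,94,46] → X
    (4,2)@(9, 5): e=[0,66,88] → .  [on edge]
    (2,3)@(5, 7): e=[42,106,6] → X
    (4,3)@(9, 7): e=[14,50,90] → X
    (5,3)@(11, 7): e=[0,22,132] → .  [on edge]
    (2,4)@(5, 9): e=[56,90,8] → X
    (5,4)@(11, 9): e=[14,6,134] → X
    (6,4)@(13, 9): e=[0,-22,176] → .  [on edge]
  covered (20 px):
    . . . . . . .
    . . X . . . .
    . . X X . . .
    . . X X X . .
    . . X X X X .
    . . X X X . .
    . . X X X . .
    . . X X . . .
    . . X . . . .
    . . X . . . .
    . . . . . . .
T1:
  2·area = 190
  edge (6, 2)→(12, 22): d=(6,20) right/bottom  bias=-1
  edge (12, 22)→(1, 17): d=(-11,-5) top-left  bias=+0
  edge (1, 17)→(6, 2): d=(5,-15) top-left  bias=+0
    (2,2)@(5, 5): e=[38,152,0] → X  [on edge]
    (3,2)@(7, 5): e=[-2,162,30] → .
    (2,3)@(5, 7): e=[50,130,10] → X
    (3,3)@(7, 7): e=[10,140,40] → X
    (4,3)@(9, 7): e=[-30,150,70] → .
    (2,4)@(5, 9): e=[62,108,20] → X
    (4,4)@(9, 9): e=[-18,128,80] → .
    (1,5)@(3, 11): e=[114,76,0] → X  [on edge]
    (4,5)@(9, 11): e=[-6,106,90] → .
    (1,6)@(3, 13): e=[126,54,10] → X
    (4,6)@(9, 13): e=[6,84,100] → X
    (5,6)@(11, 13): e=[-34,94,130] → .
    (0,8)@(1, 17): e=[190,0,0] → X  [on edge]
  covered (25 px):
    . . . . . . .
    . . . . . . .
    . . X . . . .
    . . X X . . .
    . . X X . . .
    . X X X . . .
    . X X X X . .
    . X X X X . .
    X X X X X . .
    . . . X X X .
    . . . . . X .
T2:
  2·area = 30
  edge (5, 0)→(10, 0): d=(5,0) top-left  bias=+0
  edge (10, 0)→(11, 6): d=(1,6) right/bottom  bias=-1
  edge (11, 6)→(5, 0): d=(-6,-6) top-left  bias=+0
    (3,0)@(7, 1): e=[5,19,6] → X
    (4,0)@(9, 1): e=[5,7,18] → X
    (5,0)@(11, 1): e=[5,-5,30] → .
    (3,1)@(7, 3): e=[15,21,-6] → .
    (4,1)@(9, 3): e=[15,9,6] → X
    (5,1)@(11, 3): e=[15,-3,18] → .
    (4,2)@(9, 5): e=[25,11,-6] → .
  covered (3 px):
    . . . X X . .
    . . . . X . .
    . . . . . . .
    . . . . . . .
    . . . . . . .
    . . . . . . .
    . . . . . . .
    . . . . . . .
    . . . . . . .
    . . . . . . .
    . . . . . . .

Final: 48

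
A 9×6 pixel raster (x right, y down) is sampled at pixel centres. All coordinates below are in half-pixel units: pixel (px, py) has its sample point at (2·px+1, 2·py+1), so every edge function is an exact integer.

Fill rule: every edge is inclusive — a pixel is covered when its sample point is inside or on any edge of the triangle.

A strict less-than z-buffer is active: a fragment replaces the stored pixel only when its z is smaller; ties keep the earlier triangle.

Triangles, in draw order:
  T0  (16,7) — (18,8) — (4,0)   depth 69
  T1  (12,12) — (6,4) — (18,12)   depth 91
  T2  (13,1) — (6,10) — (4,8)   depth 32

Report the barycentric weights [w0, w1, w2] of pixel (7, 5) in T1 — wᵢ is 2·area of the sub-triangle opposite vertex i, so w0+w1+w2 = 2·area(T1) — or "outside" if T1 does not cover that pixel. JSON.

T0:
  2·area = 2  (B↔C swapped to make it positive)
  edge (16, 7)→(4, 0): d=(-12,-7) inclusive
  edge (4, 0)→(18, 8): d=(14,8) inclusive
  edge (18, 8)→(16, 7): d=(-2,-1) inclusive
  covered (0 px):
    · · · · · · · · ·
    · · · · · · · · ·
    · · · · · · · · ·
    · · · · · · · · ·
    · · · · · · · · ·
    · · · · · · · · ·
T1:
  2·area = 48
  edge (12, 12)→(6, 4): d=(-6,-8) inclusive
  edge (6, 4)→(18, 12): d=(12,8) inclusive
  edge (18, 12)→(12, 12): d=(-6,0) inclusive
    (3,2)@(7, 5): e=[2,4,42] → █
    (4,2)@(9, 5): e=[18,-12,42] → ·
    (3,3)@(7, 7): e=[-10,28,30] → ·
    (4,3)@(9, 7): e=[6,12,30] → █
    (5,3)@(11, 7): e=[22,-4,30] → ·
    (4,4)@(9, 9): e=[-6,36,18] → ·
    (5,4)@(11, 9): e=[10,20,18] → █
    (6,4)@(13, 9): e=[26,4,18] → █
    (7,4)@(15, 9): e=[42,-12,18] → ·
    (5,5)@(11, 11): e=[-2,44,6] → ·
    (6,5)@(13, 11): e=[14,28,6] → █
    (7,5)@(15, 11): e=[30,12,6] → █
  covered (6 px):
    · · · · · · · · ·
    · · · · · · · · ·
    · · · █ · · · · ·
    · · · · █ · · · ·
    · · · · · █ █ · ·
    · · · · · · █ █ ·
T2:
  2·area = 32
  edge (13, 1)→(6, 10): d=(-7,9) inclusive
  edge (6, 10)→(4, 8): d=(-2,-2) inclusive
  edge (4, 8)→(13, 1): d=(9,-7) inclusive
    (6,0)@(13, 1): e=[0,32,0] → █  [on edge]
    (7,0)@(15, 1): e=[-18,36,14] → ·
    (5,1)@(11, 3): e=[4,24,4] → █
    (6,1)@(13, 3): e=[-14,28,18] → ·
    (0,2)@(1, 5): e=[80,0,-48] → ·  [on edge]
    (4,2)@(9, 5): e=[8,16,8] → █
    (5,2)@(11, 5): e=[-10,20,22] → ·
    (1,3)@(3, 7): e=[48,0,-16] → ·  [on edge]
    (3,3)@(7, 7): e=[12,8,12] → █
    (4,3)@(9, 7): e=[-6,12,26] → ·
    (2,4)@(5, 9): e=[16,0,16] → █  [on edge]
    (3,4)@(7, 9): e=[-2,4,30] → ·
    (3,5)@(7, 11): e=[-16,0,48] → ·  [on edge]
  covered (5 px):
    · · · · · · █ · ·
    · · · · · █ · · ·
    · · · · █ · · · ·
    · · · █ · · · · ·
    · · █ · · · · · ·
    · · · · · · · · ·

Answer: [12,6,30]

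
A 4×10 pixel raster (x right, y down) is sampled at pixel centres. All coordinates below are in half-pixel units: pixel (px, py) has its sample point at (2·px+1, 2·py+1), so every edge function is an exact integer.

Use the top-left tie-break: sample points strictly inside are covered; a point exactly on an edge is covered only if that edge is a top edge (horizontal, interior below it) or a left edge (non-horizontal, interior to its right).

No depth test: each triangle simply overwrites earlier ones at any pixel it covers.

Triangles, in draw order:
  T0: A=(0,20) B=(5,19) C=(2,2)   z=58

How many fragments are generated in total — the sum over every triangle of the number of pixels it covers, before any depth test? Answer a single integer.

T0:
  2·area = 88  (B↔C swapped to make it positive)
  edge (0, 20)→(2, 2): d=(2,-18) top-left  bias=+0
  edge (2, 2)→(5, 19): d=(3,17) right/bottom  bias=-1
  edge (5, 19)→(0, 20): d=(-5,1) right/bottom  bias=-1
    (1,4)@(3, 9): e=[32,4,52] → #
    (2,4)@(5, 9): e=[68,-30,50] → ·
    (0,5)@(1, 11): e=[0,44,44] → #  [on edge]
    (2,5)@(5, 11): e=[72,-24,40] → ·
    (0,6)@(1, 13): e=[4,50,34] → #
    (2,6)@(5, 13): e=[76,-18,30] → ·
    (0,7)@(1, 15): e=[8,56,24] → #
    (2,7)@(5, 15): e=[80,-12,20] → ·
    (0,8)@(1, 17): e=[12,62,14] → #
    (2,8)@(5, 17): e=[84,-6,10] → ·
    (0,9)@(1, 19): e=[16,68,4] → #
    (2,9)@(5, 19): e=[88,0,0] → ·  [on edge]
  covered (11 px):
    · · · ·
    · · · ·
    · · · ·
    · · · ·
    · # · ·
    # # · ·
    # # · ·
    # # · ·
    # # · ·
    # # · ·

Result: 11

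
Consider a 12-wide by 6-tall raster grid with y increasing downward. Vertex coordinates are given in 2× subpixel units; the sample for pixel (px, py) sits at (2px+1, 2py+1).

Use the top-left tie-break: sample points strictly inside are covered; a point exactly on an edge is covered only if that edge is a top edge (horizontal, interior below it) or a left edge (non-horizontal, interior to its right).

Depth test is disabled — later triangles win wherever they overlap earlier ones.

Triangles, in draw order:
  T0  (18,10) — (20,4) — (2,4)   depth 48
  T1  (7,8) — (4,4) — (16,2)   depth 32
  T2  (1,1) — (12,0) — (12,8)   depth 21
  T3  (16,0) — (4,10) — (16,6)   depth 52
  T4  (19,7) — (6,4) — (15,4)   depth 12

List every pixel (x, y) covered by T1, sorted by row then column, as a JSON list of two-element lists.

T0:
  2·area = 108  (B↔C swapped to make it positive)
  edge (18, 10)→(2, 4): d=(-16,-6) top-left  bias=+0
  edge (2, 4)→(20, 4): d=(18,0) top-left  bias=+0
  edge (20, 4)→(18, 10): d=(-2,6) right/bottom  bias=-1
    (10,0)@(21, 1): e=[162,-54,0] → ·  [on edge]
    (2,2)@(5, 5): e=[2,18,88] → █
    (3,2)@(7, 5): e=[14,18,76] → █
    (4,2)@(9, 5): e=[26,18,64] → █
    (5,2)@(11, 5): e=[38,18,52] → █
    (6,2)@(13, 5): e=[50,18,40] → █
    (7,2)@(15, 5): e=[62,18,28] → █
    (8,2)@(17, 5): e=[74,18,16] → █
    (9,2)@(19, 5): e=[86,18,4] → █
    (10,2)@(21, 5): e=[98,18,-8] → ·
    (2,3)@(5, 7): e=[-30,54,84] → ·
    (3,3)@(7, 7): e=[-18,54,72] → ·
    (9,3)@(19, 7): e=[54,54,0] → ·  [on edge]
  covered (13 px):
    · · · · · · · · · · · ·
    · · · · · · · · · · · ·
    · · █ █ █ █ █ █ █ █ · ·
    · · · · · █ █ █ █ · · ·
    · · · · · · · · █ · · ·
    · · · · · · · · · · · ·
T1:
  2·area = 54
  edge (7, 8)→(4, 4): d=(-3,-4) top-left  bias=+0
  edge (4, 4)→(16, 2): d=(12,-2) top-left  bias=+0
  edge (16, 2)→(7, 8): d=(-9,6) right/bottom  bias=-1
    (5,1)@(11, 3): e=[31,2,21] → █
    (6,1)@(13, 3): e=[39,6,9] → █
    (7,1)@(15, 3): e=[47,10,-3] → ·
    (2,2)@(5, 5): e=[1,14,39] → █
    (3,2)@(7, 5): e=[9,18,27] → █
    (4,2)@(9, 5): e=[17,22,15] → █
    (6,2)@(13, 5): e=[33,30,-9] → ·
    (2,3)@(5, 7): e=[-5,38,21] → ·
    (3,3)@(7, 7): e=[3,42,9] → █
    (4,3)@(9, 7): e=[11,46,-3] → ·
    (5,3)@(11, 7): e=[19,50,-15] → ·
    (3,4)@(7, 9): e=[-3,66,-9] → ·
  covered (7 px):
    · · · · · · · · · · · ·
    · · · · · █ █ · · · · ·
    · · █ █ █ █ · · · · · ·
    · · · █ · · · · · · · ·
    · · · · · · · · · · · ·
    · · · · · · · · · · · ·
T2:
  2·area = 88
  edge (1, 1)→(12, 0): d=(11,-1) top-left  bias=+0
  edge (12, 0)→(12, 8): d=(0,8) right/bottom  bias=-1
  edge (12, 8)→(1, 1): d=(-11,-7) top-left  bias=+0
    (0,0)@(1, 1): e=[0,88,0] → █  [on edge]
    (1,0)@(3, 1): e=[2,72,14] → █
    (2,0)@(5, 1): e=[4,56,28] → █
    (3,0)@(7, 1): e=[6,40,42] → █
    (4,0)@(9, 1): e=[8,24,56] → █
    (5,0)@(11, 1): e=[10,8,70] → █
    (6,0)@(13, 1): e=[12,-8,84] → ·
    (0,1)@(1, 3): e=[22,88,-22] → ·
    (1,1)@(3, 3): e=[24,72,-8] → ·
    (2,1)@(5, 3): e=[26,56,6] → █
    (6,1)@(13, 3): e=[34,-8,62] → ·
    (2,2)@(5, 5): e=[48,56,-16] → ·
  covered (13 px):
    █ █ █ █ █ █ · · · · · ·
    · · █ █ █ █ · · · · · ·
    · · · · █ █ · · · · · ·
    · · · · · █ · · · · · ·
    · · · · · · · · · · · ·
    · · · · · · · · · · · ·
T3:
  2·area = 72  (B↔C swapped to make it positive)
  edge (16, 0)→(16, 6): d=(0,6) right/bottom  bias=-1
  edge (16, 6)→(4, 10): d=(-12,4) right/bottom  bias=-1
  edge (4, 10)→(16, 0): d=(12,-10) top-left  bias=+0
    (7,0)@(15, 1): e=[6,64,2] → █
    (8,0)@(17, 1): e=[-6,56,22] → ·
    (6,1)@(13, 3): e=[18,48,6] → █
    (8,1)@(17, 3): e=[-6,32,46] → ·
    (5,2)@(11, 5): e=[30,32,10] → █
    (8,2)@(17, 5): e=[-6,8,70] → ·
    (9,2)@(19, 5): e=[-18,0,90] → ·  [on edge]
    (4,3)@(9, 7): e=[42,16,14] → █
    (6,3)@(13, 7): e=[18,0,54] → ·  [on edge]
    (7,3)@(15, 7): e=[6,-8,74] → ·
    (3,4)@(7, 9): e=[54,0,18] → ·  [on edge]
    (4,4)@(9, 9): e=[42,-8,38] → ·
    (0,5)@(1, 11): e=[90,0,-18] → ·  [on edge]
  covered (8 px):
    · · · · · · · █ · · · ·
    · · · · · · █ █ · · · ·
    · · · · · █ █ █ · · · ·
    · · · · █ █ · · · · · ·
    · · · · · · · · · · · ·
    · · · · · · · · · · · ·
T4:
  2·area = 27
  edge (19, 7)→(6, 4): d=(-13,-3) top-left  bias=+0
  edge (6, 4)→(15, 4): d=(9,0) top-left  bias=+0
  edge (15, 4)→(19, 7): d=(4,3) right/bottom  bias=-1
    (5,0)@(11, 1): e=[54,-27,0] → ·  [on edge]
    (5,2)@(11, 5): e=[2,9,16] → █
    (6,2)@(13, 5): e=[8,9,10] → █
    (7,2)@(15, 5): e=[14,9,4] → █
    (8,2)@(17, 5): e=[20,9,-2] → ·
    (5,3)@(11, 7): e=[-24,27,24] → ·
    (6,3)@(13, 7): e=[-18,27,18] → ·
    (7,3)@(15, 7): e=[-12,27,12] → ·
    (9,3)@(19, 7): e=[0,27,0] → ·  [on edge]
  covered (3 px):
    · · · · · · · · · · · ·
    · · · · · · · · · · · ·
    · · · · · █ █ █ · · · ·
    · · · · · · · · · · · ·
    · · · · · · · · · · · ·
    · · · · · · · · · · · ·

Answer: [[5,1],[6,1],[2,2],[3,2],[4,2],[5,2],[3,3]]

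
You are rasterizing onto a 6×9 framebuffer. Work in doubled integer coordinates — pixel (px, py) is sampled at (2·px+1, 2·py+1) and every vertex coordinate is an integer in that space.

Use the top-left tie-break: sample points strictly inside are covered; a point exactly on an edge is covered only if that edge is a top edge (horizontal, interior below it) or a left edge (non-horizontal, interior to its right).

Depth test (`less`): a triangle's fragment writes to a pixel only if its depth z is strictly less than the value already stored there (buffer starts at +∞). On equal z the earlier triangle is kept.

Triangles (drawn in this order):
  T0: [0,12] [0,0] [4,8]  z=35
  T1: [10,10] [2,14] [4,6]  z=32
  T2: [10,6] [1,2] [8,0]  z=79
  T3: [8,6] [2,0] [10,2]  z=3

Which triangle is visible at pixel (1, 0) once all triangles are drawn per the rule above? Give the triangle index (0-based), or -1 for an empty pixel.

T0:
  2·area = 48
  edge (0, 12)→(0, 0): d=(0,-12) top-left  bias=+0
  edge (0, 0)→(4, 8): d=(4,8) right/bottom  bias=-1
  edge (4, 8)→(0, 12): d=(-4,4) right/bottom  bias=-1
    (5,0)@(11, 1): e=[132,-84,0] → .  [on edge]
    (0,1)@(1, 3): e=[12,4,32] → X
    (1,1)@(3, 3): e=[36,-12,24] → .
    (4,1)@(9, 3): e=[108,-60,0] → .  [on edge]
    (0,2)@(1, 5): e=[12,12,24] → X
    (1,2)@(3, 5): e=[36,-4,16] → .
    (3,2)@(7, 5): e=[84,-36,0] → .  [on edge]
    (0,3)@(1, 7): e=[12,20,16] → X
    (1,3)@(3, 7): e=[36,4,8] → X
    (2,3)@(5, 7): e=[60,-12,0] → .  [on edge]
    (0,4)@(1, 9): e=[12,28,8] → X
    (1,4)@(3, 9): e=[36,12,0] → .  [on edge]
    (0,5)@(1, 11): e=[12,36,0] → .  [on edge]
  covered (5 px):
    . . . . . .
    X . . . . .
    X . . . . .
    X X . . . .
    X . . . . .
    . . . . . .
    . . . . . .
    . . . . . .
    . . . . . .
T1:
  2·area = 56
  edge (10, 10)→(2, 14): d=(-8,4) right/bottom  bias=-1
  edge (2, 14)→(4, 6): d=(2,-8) top-left  bias=+0
  edge (4, 6)→(10, 10): d=(6,4) right/bottom  bias=-1
    (2,3)@(5, 7): e=[44,10,2] → X
    (3,3)@(7, 7): e=[36,26,-6] → .
    (2,4)@(5, 9): e=[28,14,14] → X
    (3,4)@(7, 9): e=[20,30,6] → X
    (4,4)@(9, 9): e=[12,46,-2] → .
    (1,5)@(3, 11): e=[20,2,34] → X
    (4,5)@(9, 11): e=[-4,50,10] → .
    (1,6)@(3, 13): e=[4,6,46] → X
    (2,6)@(5, 13): e=[-4,22,38] → .
    (3,6)@(7, 13): e=[-12,38,30] → .
    (1,7)@(3, 15): e=[-12,10,58] → .
  covered (7 px):
    . . . . . .
    . . . . . .
    . . . . . .
    . . X . . .
    . . X X . .
    . X X X . .
    . X . . . .
    . . . . . .
    . . . . . .
T2:
  2·area = 46
  edge (10, 6)→(1, 2): d=(-9,-4) top-left  bias=+0
  edge (1, 2)→(8, 0): d=(7,-2) top-left  bias=+0
  edge (8, 0)→(10, 6): d=(2,6) right/bottom  bias=-1
    (2,0)@(5, 1): e=[25,1,20] → X
    (3,0)@(7, 1): e=[33,5,8] → X
    (4,0)@(9, 1): e=[41,9,-4] → .
    (2,1)@(5, 3): e=[7,15,24] → X
    (4,1)@(9, 3): e=[23,23,0] → .  [on edge]
    (2,2)@(5, 5): e=[-11,29,28] → .
    (3,2)@(7, 5): e=[-3,33,16] → .
    (4,2)@(9, 5): e=[5,37,4] → X
    (5,2)@(11, 5): e=[13,41,-8] → .
    (4,3)@(9, 7): e=[-13,51,8] → .
    (5,4)@(11, 9): e=[-23,69,0] → .  [on edge]
  covered (5 px):
    . . X X . .
    . . X X . .
    . . . . X .
    . . . . . .
    . . . . . .
    . . . . . .
    . . . . . .
    . . . . . .
    . . . . . .
T3:
  2·area = 36
  edge (8, 6)→(2, 0): d=(-6,-6) top-left  bias=+0
  edge (2, 0)→(10, 2): d=(8,2) right/bottom  bias=-1
  edge (10, 2)→(8, 6): d=(-2,4) right/bottom  bias=-1
    (1,0)@(3, 1): e=[0,6,30] → X  [on edge]
    (2,0)@(5, 1): e=[12,2,22] → X
    (3,0)@(7, 1): e=[24,-2,14] → .
    (1,1)@(3, 3): e=[-12,22,26] → .
    (2,1)@(5, 3): e=[0,18,18] → X  [on edge]
    (3,1)@(7, 3): e=[12,14,10] → X
    (4,1)@(9, 3): e=[24,10,2] → X
    (5,1)@(11, 3): e=[36,6,-6] → .
    (2,2)@(5, 5): e=[-12,34,14] → .
    (3,2)@(7, 5): e=[0,30,6] → X  [on edge]
    (4,2)@(9, 5): e=[12,26,-2] → .
    (3,3)@(7, 7): e=[-12,46,2] → .
    (4,3)@(9, 7): e=[0,42,-6] → .  [on edge]
    (5,4)@(11, 9): e=[0,54,-18] → .  [on edge]
  covered (6 px):
    . X X . . .
    . . X X X .
    . . . X . .
    . . . . . .
    . . . . . .
    . . . . . .
    . . . . . .
    . . . . . .
    . . . . . .

Z-buffer (winner per pixel, '.' = empty):
  . 3 3 2 . .
  0 . 3 3 3 .
  0 . . 3 2 .
  0 0 1 . . .
  0 . 1 1 . .
  . 1 1 1 . .
  . 1 . . . .
  . . . . . .
  . . . . . .

Result: 3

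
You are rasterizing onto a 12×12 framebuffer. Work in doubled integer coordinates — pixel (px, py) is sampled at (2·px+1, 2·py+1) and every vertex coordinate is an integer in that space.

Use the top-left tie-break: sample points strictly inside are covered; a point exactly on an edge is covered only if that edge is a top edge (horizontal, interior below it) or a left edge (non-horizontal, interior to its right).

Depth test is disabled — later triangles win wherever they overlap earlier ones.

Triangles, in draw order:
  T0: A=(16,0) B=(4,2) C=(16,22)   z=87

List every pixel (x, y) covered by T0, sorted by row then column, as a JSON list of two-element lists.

T0:
  2·area = 264  (B↔C swapped to make it positive)
  edge (16, 0)→(16, 22): d=(0,22) right/bottom  bias=-1
  edge (16, 22)→(4, 2): d=(-12,-20) top-left  bias=+0
  edge (4, 2)→(16, 0): d=(12,-2) top-left  bias=+0
    (5,0)@(11, 1): e=[110,152,2] → #
    (6,0)@(13, 1): e=[66,192,6] → #
    (7,0)@(15, 1): e=[22,232,10] → #
    (8,0)@(17, 1): e=[-22,272,14] → ·
    (2,1)@(5, 3): e=[242,8,14] → #
    (3,1)@(7, 3): e=[198,48,18] → #
    (4,1)@(9, 3): e=[154,88,22] → #
    (8,1)@(17, 3): e=[-22,248,38] → ·
    (2,2)@(5, 5): e=[242,-16,38] → ·
    (3,2)@(7, 5): e=[198,24,42] → #
    (8,2)@(17, 5): e=[-22,224,62] → ·
    (3,3)@(7, 7): e=[198,0,66] → #  [on edge]
    (6,8)@(13, 17): e=[66,0,198] → #  [on edge]
  covered (34 px):
    · · · · · # # # · · · ·
    · · # # # # # # · · · ·
    · · · # # # # # · · · ·
    · · · # # # # # · · · ·
    · · · · # # # # · · · ·
    · · · · · # # # · · · ·
    · · · · · # # # · · · ·
    · · · · · · # # · · · ·
    · · · · · · # # · · · ·
    · · · · · · · # · · · ·
    · · · · · · · · · · · ·
    · · · · · · · · · · · ·

Answer: [[5,0],[6,0],[7,0],[2,1],[3,1],[4,1],[5,1],[6,1],[7,1],[3,2],[4,2],[5,2],[6,2],[7,2],[3,3],[4,3],[5,3],[6,3],[7,3],[4,4],[5,4],[6,4],[7,4],[5,5],[6,5],[7,5],[5,6],[6,6],[7,6],[6,7],[7,7],[6,8],[7,8],[7,9]]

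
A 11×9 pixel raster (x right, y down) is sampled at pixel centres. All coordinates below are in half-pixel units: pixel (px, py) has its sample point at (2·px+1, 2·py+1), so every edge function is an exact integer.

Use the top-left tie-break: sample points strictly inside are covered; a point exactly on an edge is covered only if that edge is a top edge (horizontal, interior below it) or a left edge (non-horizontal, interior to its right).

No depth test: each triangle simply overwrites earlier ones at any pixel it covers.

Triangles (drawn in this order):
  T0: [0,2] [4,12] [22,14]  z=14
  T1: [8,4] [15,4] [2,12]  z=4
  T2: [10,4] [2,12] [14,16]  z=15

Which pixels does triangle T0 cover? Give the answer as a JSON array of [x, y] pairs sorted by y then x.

T0:
  2·area = 172  (B↔C swapped to make it positive)
  edge (0, 2)→(22, 14): d=(22,12) right/bottom  bias=-1
  edge (22, 14)→(4, 12): d=(-18,-2) top-left  bias=+0
  edge (4, 12)→(0, 2): d=(-4,-10) top-left  bias=+0
    (0,1)@(1, 3): e=[10,156,6] → #
    (1,1)@(3, 3): e=[-14,160,26] → ·
    (0,2)@(1, 5): e=[54,120,-2] → ·
    (1,2)@(3, 5): e=[30,124,18] → #
    (2,2)@(5, 5): e=[6,128,38] → #
    (3,2)@(7, 5): e=[-18,132,58] → ·
    (1,3)@(3, 7): e=[74,88,10] → #
    (3,3)@(7, 7): e=[26,96,50] → #
    (4,3)@(9, 7): e=[2,100,70] → #
    (5,3)@(11, 7): e=[-22,104,90] → ·
    (1,4)@(3, 9): e=[118,52,2] → #
    (5,4)@(11, 9): e=[22,68,82] → #
    (6,6)@(13, 13): e=[86,0,86] → #  [on edge]
  covered (22 px):
    · · · · · · · · · · ·
    # · · · · · · · · · ·
    · # # · · · · · · · ·
    · # # # # · · · · · ·
    · # # # # # · · · · ·
    · · # # # # # # · · ·
    · · · · · · # # # # ·
    · · · · · · · · · · ·
    · · · · · · · · · · ·
T1:
  2·area = 56
  edge (8, 4)→(15, 4): d=(7,0) top-left  bias=+0
  edge (15, 4)→(2, 12): d=(-13,8) right/bottom  bias=-1
  edge (2, 12)→(8, 4): d=(6,-8) top-left  bias=+0
    (4,2)@(9, 5): e=[7,35,14] → #
    (5,2)@(11, 5): e=[7,19,30] → #
    (6,2)@(13, 5): e=[7,3,46] → #
    (7,2)@(15, 5): e=[7,-13,62] → ·
    (3,3)@(7, 7): e=[21,25,10] → #
    (5,3)@(11, 7): e=[21,-7,42] → ·
    (6,3)@(13, 7): e=[21,-23,58] → ·
    (2,4)@(5, 9): e=[35,15,6] → #
    (3,4)@(7, 9): e=[35,-1,22] → ·
    (4,4)@(9, 9): e=[35,-17,38] → ·
    (1,5)@(3, 11): e=[49,5,2] → #
    (2,5)@(5, 11): e=[49,-11,18] → ·
  covered (7 px):
    · · · · · · · · · · ·
    · · · · · · · · · · ·
    · · · · # # # · · · ·
    · · · # # · · · · · ·
    · · # · · · · · · · ·
    · # · · · · · · · · ·
    · · · · · · · · · · ·
    · · · · · · · · · · ·
    · · · · · · · · · · ·
T2:
  2·area = 128  (B↔C swapped to make it positive)
  edge (10, 4)→(14, 16): d=(4,12) right/bottom  bias=-1
  edge (14, 16)→(2, 12): d=(-12,-4) top-left  bias=+0
  edge (2, 12)→(10, 4): d=(8,-8) top-left  bias=+0
    (4,0)@(9, 1): e=[0,160,-32] → ·  [on edge]
    (6,0)@(13, 1): e=[-48,176,0] → ·  [on edge]
    (5,1)@(11, 3): e=[-16,144,0] → ·  [on edge]
    (4,2)@(9, 5): e=[16,112,0] → #  [on edge]
    (5,2)@(11, 5): e=[-8,120,16] → ·
    (3,3)@(7, 7): e=[48,80,0] → #  [on edge]
    (5,3)@(11, 7): e=[0,96,32] → ·  [on edge]
    (2,4)@(5, 9): e=[80,48,0] → #  [on edge]
    (5,4)@(11, 9): e=[8,72,48] → #
    (6,4)@(13, 9): e=[-16,80,64] → ·
    (1,5)@(3, 11): e=[112,16,0] → #  [on edge]
    (6,5)@(13, 11): e=[-8,56,80] → ·
    (0,6)@(1, 13): e=[144,-16,0] → ·  [on edge]
    (2,6)@(5, 13): e=[96,0,32] → #  [on edge]
    (6,6)@(13, 13): e=[0,32,96] → ·  [on edge]
    (5,7)@(11, 15): e=[32,0,96] → #  [on edge]
    (8,8)@(17, 17): e=[-32,0,160] → ·  [on edge]
  covered (18 px):
    · · · · · · · · · · ·
    · · · · · · · · · · ·
    · · · · # · · · · · ·
    · · · # # · · · · · ·
    · · # # # # · · · · ·
    · # # # # # · · · · ·
    · · # # # # · · · · ·
    · · · · · # # · · · ·
    · · · · · · · · · · ·

Answer: [[0,1],[1,2],[2,2],[1,3],[2,3],[3,3],[4,3],[1,4],[2,4],[3,4],[4,4],[5,4],[2,5],[3,5],[4,5],[5,5],[6,5],[7,5],[6,6],[7,6],[8,6],[9,6]]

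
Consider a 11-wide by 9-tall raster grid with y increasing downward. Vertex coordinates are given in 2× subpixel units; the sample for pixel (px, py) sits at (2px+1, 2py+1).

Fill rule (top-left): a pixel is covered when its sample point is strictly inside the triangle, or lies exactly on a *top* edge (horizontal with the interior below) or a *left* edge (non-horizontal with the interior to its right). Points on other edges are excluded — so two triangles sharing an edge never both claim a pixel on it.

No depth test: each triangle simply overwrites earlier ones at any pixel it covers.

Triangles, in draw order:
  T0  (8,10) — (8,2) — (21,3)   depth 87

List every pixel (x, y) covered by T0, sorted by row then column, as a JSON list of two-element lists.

T0:
  2·area = 104
  edge (8, 10)→(8, 2): d=(0,-8) top-left  bias=+0
  edge (8, 2)→(21, 3): d=(13,1) right/bottom  bias=-1
  edge (21, 3)→(8, 10): d=(-13,7) right/bottom  bias=-1
    (4,1)@(9, 3): e=[8,12,84] → #
    (5,1)@(11, 3): e=[24,10,70] → #
    (6,1)@(13, 3): e=[40,8,56] → #
    (7,1)@(15, 3): e=[56,6,42] → #
    (8,1)@(17, 3): e=[72,4,28] → #
    (9,1)@(19, 3): e=[88,2,14] → #
    (10,1)@(21, 3): e=[104,0,0] → ·  [on edge]
    (4,2)@(9, 5): e=[8,38,58] → #
    (9,2)@(19, 5): e=[88,28,-12] → ·
    (4,3)@(9, 7): e=[8,64,32] → #
    (7,3)@(15, 7): e=[56,58,-10] → ·
    (8,3)@(17, 7): e=[72,56,-24] → ·
  covered (15 px):
    · · · · · · · · · · ·
    · · · · # # # # # # ·
    · · · · # # # # # · ·
    · · · · # # # · · · ·
    · · · · # · · · · · ·
    · · · · · · · · · · ·
    · · · · · · · · · · ·
    · · · · · · · · · · ·
    · · · · · · · · · · ·

Final: [[4,1],[5,1],[6,1],[7,1],[8,1],[9,1],[4,2],[5,2],[6,2],[7,2],[8,2],[4,3],[5,3],[6,3],[4,4]]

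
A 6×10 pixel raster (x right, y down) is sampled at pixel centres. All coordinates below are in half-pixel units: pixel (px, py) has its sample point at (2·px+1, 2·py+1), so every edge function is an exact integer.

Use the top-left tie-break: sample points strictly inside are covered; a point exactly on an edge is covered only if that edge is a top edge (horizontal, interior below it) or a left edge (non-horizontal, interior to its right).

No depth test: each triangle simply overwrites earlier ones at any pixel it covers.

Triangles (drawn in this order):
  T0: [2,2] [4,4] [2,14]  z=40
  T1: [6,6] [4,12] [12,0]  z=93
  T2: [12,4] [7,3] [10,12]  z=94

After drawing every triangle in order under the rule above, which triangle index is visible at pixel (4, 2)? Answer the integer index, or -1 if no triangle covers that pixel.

T0:
  2·area = 24
  edge (2, 2)→(4, 4): d=(2,2) right/bottom  bias=-1
  edge (4, 4)→(2, 14): d=(-2,10) right/bottom  bias=-1
  edge (2, 14)→(2, 2): d=(0,-12) top-left  bias=+0
    (0,0)@(1, 1): e=[0,36,-12] → ·  [on edge]
    (1,1)@(3, 3): e=[0,12,12] → ·  [on edge]
    (1,2)@(3, 5): e=[4,8,12] → #
    (2,2)@(5, 5): e=[0,-12,36] → ·  [on edge]
    (1,3)@(3, 7): e=[8,4,12] → #
    (2,3)@(5, 7): e=[4,-16,36] → ·
    (3,3)@(7, 7): e=[0,-36,60] → ·  [on edge]
    (1,4)@(3, 9): e=[12,0,12] → ·  [on edge]
    (4,4)@(9, 9): e=[0,-60,84] → ·  [on edge]
    (5,5)@(11, 11): e=[0,-84,108] → ·  [on edge]
    (0,9)@(1, 19): e=[36,0,-12] → ·  [on edge]
  covered (2 px):
    · · · · · ·
    · · · · · ·
    · # · · · ·
    · # · · · ·
    · · · · · ·
    · · · · · ·
    · · · · · ·
    · · · · · ·
    · · · · · ·
    · · · · · ·
T1:
  2·area = 24  (B↔C swapped to make it positive)
  edge (6, 6)→(12, 0): d=(6,-6) top-left  bias=+0
  edge (12, 0)→(4, 12): d=(-8,12) right/bottom  bias=-1
  edge (4, 12)→(6, 6): d=(2,-6) top-left  bias=+0
    (5,0)@(11, 1): e=[0,4,20] → #  [on edge]
    (3,1)@(7, 3): e=[-12,36,0] → ·  [on edge]
    (4,1)@(9, 3): e=[0,12,12] → #  [on edge]
    (5,1)@(11, 3): e=[12,-12,24] → ·
    (3,2)@(7, 5): e=[0,20,4] → #  [on edge]
    (4,2)@(9, 5): e=[12,-4,16] → ·
    (2,3)@(5, 7): e=[0,28,-4] → ·  [on edge]
    (3,3)@(7, 7): e=[12,4,8] → #
    (4,3)@(9, 7): e=[24,-20,20] → ·
    (1,4)@(3, 9): e=[0,36,-12] → ·  [on edge]
    (2,4)@(5, 9): e=[12,12,0] → #  [on edge]
    (3,4)@(7, 9): e=[24,-12,12] → ·
    (0,5)@(1, 11): e=[0,44,-20] → ·  [on edge]
    (1,7)@(3, 15): e=[36,-12,0] → ·  [on edge]
  covered (5 px):
    · · · · · #
    · · · · # ·
    · · · # · ·
    · · · # · ·
    · · # · · ·
    · · · · · ·
    · · · · · ·
    · · · · · ·
    · · · · · ·
    · · · · · ·
T2:
  2·area = 42  (B↔C swapped to make it positive)
  edge (12, 4)→(10, 12): d=(-2,8) right/bottom  bias=-1
  edge (10, 12)→(7, 3): d=(-3,-9) top-left  bias=+0
  edge (7, 3)→(12, 4): d=(5,1) right/bottom  bias=-1
    (3,1)@(7, 3): e=[42,0,0] → ·  [on edge]
    (4,2)@(9, 5): e=[22,12,8] → #
    (5,2)@(11, 5): e=[6,30,6] → #
    (4,3)@(9, 7): e=[18,6,18] → #
    (4,4)@(9, 9): e=[14,0,28] → #  [on edge]
    (5,4)@(11, 9): e=[-2,18,26] → ·
    (4,5)@(9, 11): e=[10,-6,38] → ·
    (5,7)@(11, 15): e=[-14,0,56] → ·  [on edge]
  covered (5 px):
    · · · · · ·
    · · · · · ·
    · · · · # #
    · · · · # #
    · · · · # ·
    · · · · · ·
    · · · · · ·
    · · · · · ·
    · · · · · ·
    · · · · · ·

Z-buffer (winner per pixel, '.' = empty):
  . . . . . 1
  . . . . 1 .
  . 0 . 1 2 2
  . 0 . 1 2 2
  . . 1 . 2 .
  . . . . . .
  . . . . . .
  . . . . . .
  . . . . . .
  . . . . . .

Final: 2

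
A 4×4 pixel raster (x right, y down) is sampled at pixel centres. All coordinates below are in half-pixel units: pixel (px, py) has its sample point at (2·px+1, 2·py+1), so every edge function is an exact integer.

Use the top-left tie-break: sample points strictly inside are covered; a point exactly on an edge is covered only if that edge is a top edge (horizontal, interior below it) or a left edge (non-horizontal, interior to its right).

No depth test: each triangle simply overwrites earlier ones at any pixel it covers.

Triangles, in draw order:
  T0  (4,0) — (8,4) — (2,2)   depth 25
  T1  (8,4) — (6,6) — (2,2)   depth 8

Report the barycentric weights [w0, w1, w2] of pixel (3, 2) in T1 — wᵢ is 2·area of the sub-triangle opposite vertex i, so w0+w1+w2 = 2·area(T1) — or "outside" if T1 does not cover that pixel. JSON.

T0:
  2·area = 16
  edge (4, 0)→(8, 4): d=(4,4) right/bottom  bias=-1
  edge (8, 4)→(2, 2): d=(-6,-2) top-left  bias=+0
  edge (2, 2)→(4, 0): d=(2,-2) top-left  bias=+0
    (1,0)@(3, 1): e=[8,8,0] → █  [on edge]
    (2,0)@(5, 1): e=[0,12,4] → ·  [on edge]
    (0,1)@(1, 3): e=[24,-8,0] → ·  [on edge]
    (1,1)@(3, 3): e=[16,-4,4] → ·
    (2,1)@(5, 3): e=[8,0,8] → █  [on edge]
    (3,1)@(7, 3): e=[0,4,12] → ·  [on edge]
    (2,2)@(5, 5): e=[16,-12,12] → ·
  covered (2 px):
    · █ · ·
    · · █ ·
    · · · ·
    · · · ·
T1:
  2·area = 16
  edge (8, 4)→(6, 6): d=(-2,2) right/bottom  bias=-1
  edge (6, 6)→(2, 2): d=(-4,-4) top-left  bias=+0
  edge (2, 2)→(8, 4): d=(6,2) right/bottom  bias=-1
    (0,0)@(1, 1): e=[20,0,-4] → ·  [on edge]
    (1,1)@(3, 3): e=[12,0,4] → █  [on edge]
    (2,1)@(5, 3): e=[8,8,0] → ·  [on edge]
    (1,2)@(3, 5): e=[8,-8,16] → ·
    (2,2)@(5, 5): e=[4,0,12] → █  [on edge]
    (3,2)@(7, 5): e=[0,8,8] → ·  [on edge]
    (2,3)@(5, 7): e=[0,-8,24] → ·  [on edge]
    (3,3)@(7, 7): e=[-4,0,20] → ·  [on edge]
  covered (2 px):
    · · · ·
    · █ · ·
    · · █ ·
    · · · ·

Answer: "outside"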